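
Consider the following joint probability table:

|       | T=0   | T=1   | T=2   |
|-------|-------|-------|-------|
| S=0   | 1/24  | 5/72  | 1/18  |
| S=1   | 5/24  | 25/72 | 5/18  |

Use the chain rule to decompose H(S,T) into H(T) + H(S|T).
By the chain rule: H(S,T) = H(T) + H(S|T)

Marginal P(T) (column sums):
  P(T=0) = 1/24 + 5/24 = 1/4
  P(T=1) = 5/72 + 25/72 = 5/12
  P(T=2) = 1/18 + 5/18 = 1/3
H(T) = -[(1/4)·log₂(1/4) + (5/12)·log₂(5/12) + (1/3)·log₂(1/3)]
  = 0.5000 + 0.5263 + 0.5283
  = 1.5546 bits
H(S|T) = -Σ P(S,T)·log₂ P(S|T), where P(S|T) = P(S,T) / P(T)
  (S=0,T=0): P(S|T) = (1/24)/(1/4) = 1/6;  -(1/24)·log₂(1/6) = 0.1077
  (S=0,T=1): P(S|T) = (5/72)/(5/12) = 1/6;  -(5/72)·log₂(1/6) = 0.1795
  (S=0,T=2): P(S|T) = (1/18)/(1/3) = 1/6;  -(1/18)·log₂(1/6) = 0.1436
  (S=1,T=0): P(S|T) = (5/24)/(1/4) = 5/6;  -(5/24)·log₂(5/6) = 0.0548
  (S=1,T=1): P(S|T) = (25/72)/(5/12) = 5/6;  -(25/72)·log₂(5/6) = 0.0913
  (S=1,T=2): P(S|T) = (5/18)/(1/3) = 5/6;  -(5/18)·log₂(5/6) = 0.0731
H(S|T) = 0.1077 + 0.1795 + 0.1436 + 0.0548 + 0.0913 + 0.0731
  = 0.6500 bits

H(S,T) = H(T) + H(S|T) = 1.5546 + 0.6500 = 2.2046 bits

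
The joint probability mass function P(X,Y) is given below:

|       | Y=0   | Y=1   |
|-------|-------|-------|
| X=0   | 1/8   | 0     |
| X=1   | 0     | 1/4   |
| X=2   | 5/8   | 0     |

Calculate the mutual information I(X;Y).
Marginal P(X) (row sums):
  P(X=0) = 1/8 + 0 = 1/8
  P(X=1) = 0 + 1/4 = 1/4
  P(X=2) = 5/8 + 0 = 5/8
Marginal P(Y) (column sums):
  P(Y=0) = 1/8 + 0 + 5/8 = 3/4
  P(Y=1) = 0 + 1/4 + 0 = 1/4

H(X) = -[(1/8)·log₂(1/8) + (1/4)·log₂(1/4) + (5/8)·log₂(5/8)]
  = 0.3750 + 0.5000 + 0.4238
  = 1.2988 bits
H(Y) = -[(3/4)·log₂(3/4) + (1/4)·log₂(1/4)]
  = 0.3113 + 0.5000
  = 0.8113 bits
H(X,Y) = -[(1/8)·log₂(1/8) + (1/4)·log₂(1/4) + (5/8)·log₂(5/8)]
  = 0.3750 + 0.5000 + 0.4238
  = 1.2988 bits

I(X;Y) = H(X) + H(Y) - H(X,Y)
  = 1.2988 + 0.8113 - 1.2988
  = 0.8113 bits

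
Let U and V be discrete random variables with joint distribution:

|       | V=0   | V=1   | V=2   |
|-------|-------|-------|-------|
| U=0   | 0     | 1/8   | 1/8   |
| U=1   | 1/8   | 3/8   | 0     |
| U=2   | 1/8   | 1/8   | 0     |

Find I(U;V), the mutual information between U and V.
Marginal P(U) (row sums):
  P(U=0) = 0 + 1/8 + 1/8 = 1/4
  P(U=1) = 1/8 + 3/8 + 0 = 1/2
  P(U=2) = 1/8 + 1/8 + 0 = 1/4
Marginal P(V) (column sums):
  P(V=0) = 0 + 1/8 + 1/8 = 1/4
  P(V=1) = 1/8 + 3/8 + 1/8 = 5/8
  P(V=2) = 1/8 + 0 + 0 = 1/8

H(U) = -[(1/4)·log₂(1/4) + (1/2)·log₂(1/2) + (1/4)·log₂(1/4)]
  = 0.5000 + 0.5000 + 0.5000
  = 1.5000 bits
H(V) = -[(1/4)·log₂(1/4) + (5/8)·log₂(5/8) + (1/8)·log₂(1/8)]
  = 0.5000 + 0.4238 + 0.3750
  = 1.2988 bits
H(U,V) = -[(1/8)·log₂(1/8) + (1/8)·log₂(1/8) + (1/8)·log₂(1/8) + (3/8)·log₂(3/8) + (1/8)·log₂(1/8) + (1/8)·log₂(1/8)]
  = 0.3750 + 0.3750 + 0.3750 + 0.5306 + 0.3750 + 0.3750
  = 2.4056 bits

I(U;V) = H(U) + H(V) - H(U,V)
  = 1.5000 + 1.2988 - 2.4056
  = 0.3932 bits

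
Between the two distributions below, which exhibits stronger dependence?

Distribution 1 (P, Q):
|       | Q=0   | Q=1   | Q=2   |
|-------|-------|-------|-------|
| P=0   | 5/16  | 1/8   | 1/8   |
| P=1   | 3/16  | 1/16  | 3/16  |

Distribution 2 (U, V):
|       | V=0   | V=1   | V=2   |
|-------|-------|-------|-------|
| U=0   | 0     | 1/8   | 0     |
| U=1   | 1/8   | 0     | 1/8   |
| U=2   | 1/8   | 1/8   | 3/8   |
Distribution 1 (P, Q):
Marginal P(P) (row sums):
  P(P=0) = 5/16 + 1/8 + 1/8 = 9/16
  P(P=1) = 3/16 + 1/16 + 3/16 = 7/16
Marginal P(Q) (column sums):
  P(Q=0) = 5/16 + 3/16 = 1/2
  P(Q=1) = 1/8 + 1/16 = 3/16
  P(Q=2) = 1/8 + 3/16 = 5/16

H(P) = -[(9/16)·log₂(9/16) + (7/16)·log₂(7/16)]
  = 0.4669 + 0.5218
  = 0.9887 bits
H(Q) = -[(1/2)·log₂(1/2) + (3/16)·log₂(3/16) + (5/16)·log₂(5/16)]
  = 0.5000 + 0.4528 + 0.5244
  = 1.4772 bits
H(P,Q) = -[(5/16)·log₂(5/16) + (1/8)·log₂(1/8) + (1/8)·log₂(1/8) + (3/16)·log₂(3/16) + (1/16)·log₂(1/16) + (3/16)·log₂(3/16)]
  = 0.5244 + 0.3750 + 0.3750 + 0.4528 + 0.2500 + 0.4528
  = 2.4300 bits

I(P;Q) = H(P) + H(Q) - H(P,Q)
  = 0.9887 + 1.4772 - 2.4300
  = 0.0359 bits

Distribution 2 (U, V):
Marginal P(U) (row sums):
  P(U=0) = 0 + 1/8 + 0 = 1/8
  P(U=1) = 1/8 + 0 + 1/8 = 1/4
  P(U=2) = 1/8 + 1/8 + 3/8 = 5/8
Marginal P(V) (column sums):
  P(V=0) = 0 + 1/8 + 1/8 = 1/4
  P(V=1) = 1/8 + 0 + 1/8 = 1/4
  P(V=2) = 0 + 1/8 + 3/8 = 1/2

H(U) = -[(1/8)·log₂(1/8) + (1/4)·log₂(1/4) + (5/8)·log₂(5/8)]
  = 0.3750 + 0.5000 + 0.4238
  = 1.2988 bits
H(V) = -[(1/4)·log₂(1/4) + (1/4)·log₂(1/4) + (1/2)·log₂(1/2)]
  = 0.5000 + 0.5000 + 0.5000
  = 1.5000 bits
H(U,V) = -[(1/8)·log₂(1/8) + (1/8)·log₂(1/8) + (1/8)·log₂(1/8) + (1/8)·log₂(1/8) + (1/8)·log₂(1/8) + (3/8)·log₂(3/8)]
  = 0.3750 + 0.3750 + 0.3750 + 0.3750 + 0.3750 + 0.5306
  = 2.4056 bits

I(U;V) = H(U) + H(V) - H(U,V)
  = 1.2988 + 1.5000 - 2.4056
  = 0.3932 bits

I(U;V) = 0.3932 bits > I(P;Q) = 0.0359 bits, so (U, V) has the higher mutual information (stronger dependence).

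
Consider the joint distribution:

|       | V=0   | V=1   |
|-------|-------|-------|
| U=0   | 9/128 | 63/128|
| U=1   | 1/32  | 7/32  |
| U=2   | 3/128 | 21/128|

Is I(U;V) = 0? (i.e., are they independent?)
Marginal P(U) (row sums):
  P(U=0) = 9/128 + 63/128 = 9/16
  P(U=1) = 1/32 + 7/32 = 1/4
  P(U=2) = 3/128 + 21/128 = 3/16
Marginal P(V) (column sums):
  P(V=0) = 9/128 + 1/32 + 3/128 = 1/8
  P(V=1) = 63/128 + 7/32 + 21/128 = 7/8

U and V are independent iff P(U=i,V=j) = P(U=i)·P(V=j) for every cell.
  P(U=0)·P(V=0) = 9/16 × 1/8 = 9/128 = P(U=0,V=0) ✓
  P(U=0)·P(V=1) = 9/16 × 7/8 = 63/128 = P(U=0,V=1) ✓
  P(U=1)·P(V=0) = 1/4 × 1/8 = 1/32 = P(U=1,V=0) ✓
  P(U=1)·P(V=1) = 1/4 × 7/8 = 7/32 = P(U=1,V=1) ✓
  P(U=2)·P(V=0) = 3/16 × 1/8 = 3/128 = P(U=2,V=0) ✓
  P(U=2)·P(V=1) = 3/16 × 7/8 = 21/128 = P(U=2,V=1) ✓

Yes, U and V are independent: every cell factors, so I(U;V) = 0 bits.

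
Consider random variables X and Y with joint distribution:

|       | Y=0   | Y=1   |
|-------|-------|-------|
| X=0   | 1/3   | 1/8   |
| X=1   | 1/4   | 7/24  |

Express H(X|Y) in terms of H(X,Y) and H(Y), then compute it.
H(X|Y) = H(X,Y) - H(Y)

Marginal P(Y) (column sums):
  P(Y=0) = 1/3 + 1/4 = 7/12
  P(Y=1) = 1/8 + 7/24 = 5/12

H(X,Y) = -[(1/3)·log₂(1/3) + (1/8)·log₂(1/8) + (1/4)·log₂(1/4) + (7/24)·log₂(7/24)]
  = 0.5283 + 0.3750 + 0.5000 + 0.5185
  = 1.9218 bits
H(Y) = -[(7/12)·log₂(7/12) + (5/12)·log₂(5/12)]
  = 0.4536 + 0.5263
  = 0.9799 bits

H(X|Y) = 1.9218 - 0.9799 = 0.9419 bits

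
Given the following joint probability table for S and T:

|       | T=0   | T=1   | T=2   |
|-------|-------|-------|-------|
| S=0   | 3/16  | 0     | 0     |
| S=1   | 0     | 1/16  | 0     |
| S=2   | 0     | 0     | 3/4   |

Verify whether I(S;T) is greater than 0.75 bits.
Marginal P(S) (row sums):
  P(S=0) = 3/16 + 0 + 0 = 3/16
  P(S=1) = 0 + 1/16 + 0 = 1/16
  P(S=2) = 0 + 0 + 3/4 = 3/4
Marginal P(T) (column sums):
  P(T=0) = 3/16 + 0 + 0 = 3/16
  P(T=1) = 0 + 1/16 + 0 = 1/16
  P(T=2) = 0 + 0 + 3/4 = 3/4

H(S) = -[(3/16)·log₂(3/16) + (1/16)·log₂(1/16) + (3/4)·log₂(3/4)]
  = 0.4528 + 0.2500 + 0.3113
  = 1.0141 bits
H(T) = -[(3/16)·log₂(3/16) + (1/16)·log₂(1/16) + (3/4)·log₂(3/4)]
  = 0.4528 + 0.2500 + 0.3113
  = 1.0141 bits
H(S,T) = -[(3/16)·log₂(3/16) + (1/16)·log₂(1/16) + (3/4)·log₂(3/4)]
  = 0.4528 + 0.2500 + 0.3113
  = 1.0141 bits

I(S;T) = H(S) + H(T) - H(S,T)
  = 1.0141 + 1.0141 - 1.0141
  = 1.0141 bits

Yes. I(S;T) = 1.0141 bits, which is > 0.75 bits.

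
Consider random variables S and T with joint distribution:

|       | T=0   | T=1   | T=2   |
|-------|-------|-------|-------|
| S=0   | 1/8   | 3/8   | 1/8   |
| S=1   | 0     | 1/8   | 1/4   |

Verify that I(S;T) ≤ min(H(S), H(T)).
Marginal P(S) (row sums):
  P(S=0) = 1/8 + 3/8 + 1/8 = 5/8
  P(S=1) = 0 + 1/8 + 1/4 = 3/8
Marginal P(T) (column sums):
  P(T=0) = 1/8 + 0 = 1/8
  P(T=1) = 3/8 + 1/8 = 1/2
  P(T=2) = 1/8 + 1/4 = 3/8

H(S) = -[(5/8)·log₂(5/8) + (3/8)·log₂(3/8)]
  = 0.4238 + 0.5306
  = 0.9544 bits
H(T) = -[(1/8)·log₂(1/8) + (1/2)·log₂(1/2) + (3/8)·log₂(3/8)]
  = 0.3750 + 0.5000 + 0.5306
  = 1.4056 bits
H(S,T) = -[(1/8)·log₂(1/8) + (3/8)·log₂(3/8) + (1/8)·log₂(1/8) + (1/8)·log₂(1/8) + (1/4)·log₂(1/4)]
  = 0.3750 + 0.5306 + 0.3750 + 0.3750 + 0.5000
  = 2.1556 bits

I(S;T) = H(S) + H(T) - H(S,T)
  = 0.9544 + 1.4056 - 2.1556
  = 0.2044 bits

min(H(S), H(T)) = min(0.9544, 1.4056) = 0.9544 bits
Since 0.2044 ≤ 0.9544, the bound is satisfied ✓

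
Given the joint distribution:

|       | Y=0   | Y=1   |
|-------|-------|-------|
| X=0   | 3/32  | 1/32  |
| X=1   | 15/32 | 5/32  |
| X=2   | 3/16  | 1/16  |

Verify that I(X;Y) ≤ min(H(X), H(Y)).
Marginal P(X) (row sums):
  P(X=0) = 3/32 + 1/32 = 1/8
  P(X=1) = 15/32 + 5/32 = 5/8
  P(X=2) = 3/16 + 1/16 = 1/4
Marginal P(Y) (column sums):
  P(Y=0) = 3/32 + 15/32 + 3/16 = 3/4
  P(Y=1) = 1/32 + 5/32 + 1/16 = 1/4

H(X) = -[(1/8)·log₂(1/8) + (5/8)·log₂(5/8) + (1/4)·log₂(1/4)]
  = 0.3750 + 0.4238 + 0.5000
  = 1.2988 bits
H(Y) = -[(3/4)·log₂(3/4) + (1/4)·log₂(1/4)]
  = 0.3113 + 0.5000
  = 0.8113 bits
H(X,Y) = -[(3/32)·log₂(3/32) + (1/32)·log₂(1/32) + (15/32)·log₂(15/32) + (5/32)·log₂(5/32) + (3/16)·log₂(3/16) + (1/16)·log₂(1/16)]
  = 0.3202 + 0.1563 + 0.5124 + 0.4184 + 0.4528 + 0.2500
  = 2.1101 bits

I(X;Y) = H(X) + H(Y) - H(X,Y)
  = 1.2988 + 0.8113 - 2.1101
  = 0.0000 bits

min(H(X), H(Y)) = min(1.2988, 0.8113) = 0.8113 bits
Since 0.0000 ≤ 0.8113, the bound is satisfied ✓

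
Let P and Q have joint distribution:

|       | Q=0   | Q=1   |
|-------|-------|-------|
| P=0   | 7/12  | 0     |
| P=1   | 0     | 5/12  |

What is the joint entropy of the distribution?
H(P,Q) = -Σ P(P,Q) log₂ P(P,Q), summed over the non-zero cells:
H(P,Q) = -[(7/12)·log₂(7/12) + (5/12)·log₂(5/12)]
  = 0.4536 + 0.5263
  = 0.9799 bits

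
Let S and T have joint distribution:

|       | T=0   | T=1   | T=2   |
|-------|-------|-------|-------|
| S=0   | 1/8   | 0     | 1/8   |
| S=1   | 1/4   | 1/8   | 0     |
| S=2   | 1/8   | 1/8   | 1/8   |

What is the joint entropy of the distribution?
H(S,T) = -Σ P(S,T) log₂ P(S,T), summed over the non-zero cells:
H(S,T) = -[(1/8)·log₂(1/8) + (1/8)·log₂(1/8) + (1/4)·log₂(1/4) + (1/8)·log₂(1/8) + (1/8)·log₂(1/8) + (1/8)·log₂(1/8) + (1/8)·log₂(1/8)]
  = 0.3750 + 0.3750 + 0.5000 + 0.3750 + 0.3750 + 0.3750 + 0.3750
  = 2.7500 bits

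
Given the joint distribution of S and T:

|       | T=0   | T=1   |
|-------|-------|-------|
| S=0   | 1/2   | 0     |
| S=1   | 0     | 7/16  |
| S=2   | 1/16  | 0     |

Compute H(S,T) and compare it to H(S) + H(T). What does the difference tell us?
Marginal P(S) (row sums):
  P(S=0) = 1/2 + 0 = 1/2
  P(S=1) = 0 + 7/16 = 7/16
  P(S=2) = 1/16 + 0 = 1/16
Marginal P(T) (column sums):
  P(T=0) = 1/2 + 0 + 1/16 = 9/16
  P(T=1) = 0 + 7/16 + 0 = 7/16

H(S,T) = -[(1/2)·log₂(1/2) + (7/16)·log₂(7/16) + (1/16)·log₂(1/16)]
  = 0.5000 + 0.5218 + 0.2500
  = 1.2718 bits
H(S) = -[(1/2)·log₂(1/2) + (7/16)·log₂(7/16) + (1/16)·log₂(1/16)]
  = 0.5000 + 0.5218 + 0.2500
  = 1.2718 bits
H(T) = -[(9/16)·log₂(9/16) + (7/16)·log₂(7/16)]
  = 0.4669 + 0.5218
  = 0.9887 bits

H(S) + H(T) = 1.2718 + 0.9887 = 2.2605 bits
Difference: H(S) + H(T) - H(S,T) = 2.2605 - 1.2718 = 0.9887 bits = I(S;T)

The difference is the mutual information; it is positive here, so S and T are dependent (knowing one reduces uncertainty about the other by 0.9887 bits).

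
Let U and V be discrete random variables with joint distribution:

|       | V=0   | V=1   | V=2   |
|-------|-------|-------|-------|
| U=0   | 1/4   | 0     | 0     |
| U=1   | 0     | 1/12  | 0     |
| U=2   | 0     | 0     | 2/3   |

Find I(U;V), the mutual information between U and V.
Marginal P(U) (row sums):
  P(U=0) = 1/4 + 0 + 0 = 1/4
  P(U=1) = 0 + 1/12 + 0 = 1/12
  P(U=2) = 0 + 0 + 2/3 = 2/3
Marginal P(V) (column sums):
  P(V=0) = 1/4 + 0 + 0 = 1/4
  P(V=1) = 0 + 1/12 + 0 = 1/12
  P(V=2) = 0 + 0 + 2/3 = 2/3

H(U) = -[(1/4)·log₂(1/4) + (1/12)·log₂(1/12) + (2/3)·log₂(2/3)]
  = 0.5000 + 0.2987 + 0.3900
  = 1.1887 bits
H(V) = -[(1/4)·log₂(1/4) + (1/12)·log₂(1/12) + (2/3)·log₂(2/3)]
  = 0.5000 + 0.2987 + 0.3900
  = 1.1887 bits
H(U,V) = -[(1/4)·log₂(1/4) + (1/12)·log₂(1/12) + (2/3)·log₂(2/3)]
  = 0.5000 + 0.2987 + 0.3900
  = 1.1887 bits

I(U;V) = H(U) + H(V) - H(U,V)
  = 1.1887 + 1.1887 - 1.1887
  = 1.1887 bits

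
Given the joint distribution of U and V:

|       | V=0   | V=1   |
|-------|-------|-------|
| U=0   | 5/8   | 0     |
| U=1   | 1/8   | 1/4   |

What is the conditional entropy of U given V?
Marginal P(V) (column sums):
  P(V=0) = 5/8 + 1/8 = 3/4
  P(V=1) = 0 + 1/4 = 1/4

H(U|V) = -Σ P(U,V)·log₂ P(U|V), where P(U|V) = P(U,V) / P(V)
  (cells with P(U,V) = 0 contribute 0)
  (U=0,V=0): P(U|V) = (5/8)/(3/4) = 5/6;  -(5/8)·log₂(5/6) = 0.1644
  (U=1,V=0): P(U|V) = (1/8)/(3/4) = 1/6;  -(1/8)·log₂(1/6) = 0.3231
  (U=1,V=1): P(U|V) = (1/4)/(1/4) = 1;  -(1/4)·log₂(1) = 0.0000
H(U|V) = 0.1644 + 0.3231 + 0.0000
  = 0.4875 bits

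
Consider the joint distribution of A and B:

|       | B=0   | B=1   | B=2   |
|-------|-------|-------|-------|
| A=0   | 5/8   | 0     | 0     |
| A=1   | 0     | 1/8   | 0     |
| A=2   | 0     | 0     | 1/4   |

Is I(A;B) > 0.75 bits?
Marginal P(A) (row sums):
  P(A=0) = 5/8 + 0 + 0 = 5/8
  P(A=1) = 0 + 1/8 + 0 = 1/8
  P(A=2) = 0 + 0 + 1/4 = 1/4
Marginal P(B) (column sums):
  P(B=0) = 5/8 + 0 + 0 = 5/8
  P(B=1) = 0 + 1/8 + 0 = 1/8
  P(B=2) = 0 + 0 + 1/4 = 1/4

H(A) = -[(5/8)·log₂(5/8) + (1/8)·log₂(1/8) + (1/4)·log₂(1/4)]
  = 0.4238 + 0.3750 + 0.5000
  = 1.2988 bits
H(B) = -[(5/8)·log₂(5/8) + (1/8)·log₂(1/8) + (1/4)·log₂(1/4)]
  = 0.4238 + 0.3750 + 0.5000
  = 1.2988 bits
H(A,B) = -[(5/8)·log₂(5/8) + (1/8)·log₂(1/8) + (1/4)·log₂(1/4)]
  = 0.4238 + 0.3750 + 0.5000
  = 1.2988 bits

I(A;B) = H(A) + H(B) - H(A,B)
  = 1.2988 + 1.2988 - 1.2988
  = 1.2988 bits

Yes. I(A;B) = 1.2988 bits, which is > 0.75 bits.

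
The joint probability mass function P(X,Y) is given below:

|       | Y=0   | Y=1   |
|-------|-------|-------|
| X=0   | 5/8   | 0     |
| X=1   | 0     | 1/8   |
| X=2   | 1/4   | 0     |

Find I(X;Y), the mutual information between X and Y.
Marginal P(X) (row sums):
  P(X=0) = 5/8 + 0 = 5/8
  P(X=1) = 0 + 1/8 = 1/8
  P(X=2) = 1/4 + 0 = 1/4
Marginal P(Y) (column sums):
  P(Y=0) = 5/8 + 0 + 1/4 = 7/8
  P(Y=1) = 0 + 1/8 + 0 = 1/8

H(X) = -[(5/8)·log₂(5/8) + (1/8)·log₂(1/8) + (1/4)·log₂(1/4)]
  = 0.4238 + 0.3750 + 0.5000
  = 1.2988 bits
H(Y) = -[(7/8)·log₂(7/8) + (1/8)·log₂(1/8)]
  = 0.1686 + 0.3750
  = 0.5436 bits
H(X,Y) = -[(5/8)·log₂(5/8) + (1/8)·log₂(1/8) + (1/4)·log₂(1/4)]
  = 0.4238 + 0.3750 + 0.5000
  = 1.2988 bits

I(X;Y) = H(X) + H(Y) - H(X,Y)
  = 1.2988 + 0.5436 - 1.2988
  = 0.5436 bits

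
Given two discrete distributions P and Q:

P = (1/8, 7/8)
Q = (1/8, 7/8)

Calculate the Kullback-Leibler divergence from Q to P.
D(P||Q) = Σ P(i) log₂(P(i)/Q(i))
  i=0: (1/8) × log₂((1/8)/(1/8)) = (1/8) × log₂(1) = 0.0000
  i=1: (7/8) × log₂((7/8)/(7/8)) = (7/8) × log₂(1) = 0.0000
D(P||Q) = 0.0000 + 0.0000
  = 0.0000 bits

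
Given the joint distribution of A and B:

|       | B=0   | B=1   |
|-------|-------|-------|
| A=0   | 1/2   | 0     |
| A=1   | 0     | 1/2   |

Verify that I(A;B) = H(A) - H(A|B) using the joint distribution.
Left side, from I(A;B) = H(A) + H(B) - H(A,B):
Marginal P(A) (row sums):
  P(A=0) = 1/2 + 0 = 1/2
  P(A=1) = 0 + 1/2 = 1/2
Marginal P(B) (column sums):
  P(B=0) = 1/2 + 0 = 1/2
  P(B=1) = 0 + 1/2 = 1/2

H(A) = -[(1/2)·log₂(1/2) + (1/2)·log₂(1/2)]
  = 0.5000 + 0.5000
  = 1.0000 bits
H(B) = -[(1/2)·log₂(1/2) + (1/2)·log₂(1/2)]
  = 0.5000 + 0.5000
  = 1.0000 bits
H(A,B) = -[(1/2)·log₂(1/2) + (1/2)·log₂(1/2)]
  = 0.5000 + 0.5000
  = 1.0000 bits

I(A;B) = H(A) + H(B) - H(A,B)
  = 1.0000 + 1.0000 - 1.0000
  = 1.0000 bits

Right side, with H(A|B) computed directly from the conditional probabilities:
H(A|B) = -Σ P(A,B)·log₂ P(A|B), where P(A|B) = P(A,B) / P(B)
  (cells with P(A,B) = 0 contribute 0)
  (A=0,B=0): P(A|B) = (1/2)/(1/2) = 1;  -(1/2)·log₂(1) = 0.0000
  (A=1,B=1): P(A|B) = (1/2)/(1/2) = 1;  -(1/2)·log₂(1) = 0.0000
H(A|B) = 0.0000 + 0.0000
  = 0.0000 bits
H(A) - H(A|B) = 1.0000 - 0.0000 = 1.0000 bits

Both sides equal 1.0000 bits, so I(A;B) = H(A) - H(A|B) ✓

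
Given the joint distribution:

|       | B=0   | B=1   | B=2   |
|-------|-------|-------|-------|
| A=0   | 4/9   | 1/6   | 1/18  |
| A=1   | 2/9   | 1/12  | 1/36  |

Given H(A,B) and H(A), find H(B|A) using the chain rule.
From the chain rule: H(A,B) = H(A) + H(B|A)
Therefore: H(B|A) = H(A,B) - H(A)

H(A,B) = -[(4/9)·log₂(4/9) + (1/6)·log₂(1/6) + (1/18)·log₂(1/18) + (2/9)·log₂(2/9) + (1/12)·log₂(1/12) + (1/36)·log₂(1/36)]
  = 0.5200 + 0.4308 + 0.2317 + 0.4822 + 0.2987 + 0.1436
  = 2.1070 bits
Marginal P(A) (row sums):
  P(A=0) = 4/9 + 1/6 + 1/18 = 2/3
  P(A=1) = 2/9 + 1/12 + 1/36 = 1/3
H(A) = -[(2/3)·log₂(2/3) + (1/3)·log₂(1/3)]
  = 0.3900 + 0.5283
  = 0.9183 bits

H(B|A) = 2.1070 - 0.9183 = 1.1887 bits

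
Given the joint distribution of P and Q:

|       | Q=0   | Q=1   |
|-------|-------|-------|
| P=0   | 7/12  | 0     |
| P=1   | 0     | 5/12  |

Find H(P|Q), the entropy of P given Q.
Marginal P(Q) (column sums):
  P(Q=0) = 7/12 + 0 = 7/12
  P(Q=1) = 0 + 5/12 = 5/12

H(P|Q) = -Σ P(P,Q)·log₂ P(P|Q), where P(P|Q) = P(P,Q) / P(Q)
  (cells with P(P,Q) = 0 contribute 0)
  (P=0,Q=0): P(P|Q) = (7/12)/(7/12) = 1;  -(7/12)·log₂(1) = 0.0000
  (P=1,Q=1): P(P|Q) = (5/12)/(5/12) = 1;  -(5/12)·log₂(1) = 0.0000
H(P|Q) = 0.0000 + 0.0000
  = 0.0000 bits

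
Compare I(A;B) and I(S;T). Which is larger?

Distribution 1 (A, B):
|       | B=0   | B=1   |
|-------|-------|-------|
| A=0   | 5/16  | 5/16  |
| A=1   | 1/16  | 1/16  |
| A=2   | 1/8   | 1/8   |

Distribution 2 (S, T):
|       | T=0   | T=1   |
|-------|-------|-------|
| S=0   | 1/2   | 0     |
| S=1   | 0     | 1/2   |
Distribution 1 (A, B):
Marginal P(A) (row sums):
  P(A=0) = 5/16 + 5/16 = 5/8
  P(A=1) = 1/16 + 1/16 = 1/8
  P(A=2) = 1/8 + 1/8 = 1/4
Marginal P(B) (column sums):
  P(B=0) = 5/16 + 1/16 + 1/8 = 1/2
  P(B=1) = 5/16 + 1/16 + 1/8 = 1/2

H(A) = -[(5/8)·log₂(5/8) + (1/8)·log₂(1/8) + (1/4)·log₂(1/4)]
  = 0.4238 + 0.3750 + 0.5000
  = 1.2988 bits
H(B) = -[(1/2)·log₂(1/2) + (1/2)·log₂(1/2)]
  = 0.5000 + 0.5000
  = 1.0000 bits
H(A,B) = -[(5/16)·log₂(5/16) + (5/16)·log₂(5/16) + (1/16)·log₂(1/16) + (1/16)·log₂(1/16) + (1/8)·log₂(1/8) + (1/8)·log₂(1/8)]
  = 0.5244 + 0.5244 + 0.2500 + 0.2500 + 0.3750 + 0.3750
  = 2.2988 bits

I(A;B) = H(A) + H(B) - H(A,B)
  = 1.2988 + 1.0000 - 2.2988
  = 0.0000 bits

Distribution 2 (S, T):
Marginal P(S) (row sums):
  P(S=0) = 1/2 + 0 = 1/2
  P(S=1) = 0 + 1/2 = 1/2
Marginal P(T) (column sums):
  P(T=0) = 1/2 + 0 = 1/2
  P(T=1) = 0 + 1/2 = 1/2

H(S) = -[(1/2)·log₂(1/2) + (1/2)·log₂(1/2)]
  = 0.5000 + 0.5000
  = 1.0000 bits
H(T) = -[(1/2)·log₂(1/2) + (1/2)·log₂(1/2)]
  = 0.5000 + 0.5000
  = 1.0000 bits
H(S,T) = -[(1/2)·log₂(1/2) + (1/2)·log₂(1/2)]
  = 0.5000 + 0.5000
  = 1.0000 bits

I(S;T) = H(S) + H(T) - H(S,T)
  = 1.0000 + 1.0000 - 1.0000
  = 1.0000 bits

I(S;T) = 1.0000 bits > I(A;B) = 0.0000 bits, so (S, T) has the higher mutual information (stronger dependence).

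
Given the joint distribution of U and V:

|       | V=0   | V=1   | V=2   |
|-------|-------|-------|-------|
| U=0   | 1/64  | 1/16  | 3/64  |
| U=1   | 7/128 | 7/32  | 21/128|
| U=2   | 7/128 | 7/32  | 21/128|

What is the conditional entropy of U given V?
Marginal P(V) (column sums):
  P(V=0) = 1/64 + 7/128 + 7/128 = 1/8
  P(V=1) = 1/16 + 7/32 + 7/32 = 1/2
  P(V=2) = 3/64 + 21/128 + 21/128 = 3/8

H(U|V) = -Σ P(U,V)·log₂ P(U|V), where P(U|V) = P(U,V) / P(V)
  (U=0,V=0): P(U|V) = (1/64)/(1/8) = 1/8;  -(1/64)·log₂(1/8) = 0.0469
  (U=0,V=1): P(U|V) = (1/16)/(1/2) = 1/8;  -(1/16)·log₂(1/8) = 0.1875
  (U=0,V=2): P(U|V) = (3/64)/(3/8) = 1/8;  -(3/64)·log₂(1/8) = 0.1406
  (U=1,V=0): P(U|V) = (7/128)/(1/8) = 7/16;  -(7/128)·log₂(7/16) = 0.0652
  (U=1,V=1): P(U|V) = (7/32)/(1/2) = 7/16;  -(7/32)·log₂(7/16) = 0.2609
  (U=1,V=2): P(U|V) = (21/128)/(3/8) = 7/16;  -(21/128)·log₂(7/16) = 0.1957
  (U=2,V=0): P(U|V) = (7/128)/(1/8) = 7/16;  -(7/128)·log₂(7/16) = 0.0652
  (U=2,V=1): P(U|V) = (7/32)/(1/2) = 7/16;  -(7/32)·log₂(7/16) = 0.2609
  (U=2,V=2): P(U|V) = (21/128)/(3/8) = 7/16;  -(21/128)·log₂(7/16) = 0.1957
H(U|V) = 0.0469 + 0.1875 + 0.1406 + 0.0652 + 0.2609 + 0.1957 + 0.0652 + 0.2609 + 0.1957
  = 1.4186 bits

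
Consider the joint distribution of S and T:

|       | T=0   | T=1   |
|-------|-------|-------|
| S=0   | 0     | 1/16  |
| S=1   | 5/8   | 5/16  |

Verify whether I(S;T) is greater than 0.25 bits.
Marginal P(S) (row sums):
  P(S=0) = 0 + 1/16 = 1/16
  P(S=1) = 5/8 + 5/16 = 15/16
Marginal P(T) (column sums):
  P(T=0) = 0 + 5/8 = 5/8
  P(T=1) = 1/16 + 5/16 = 3/8

H(S) = -[(1/16)·log₂(1/16) + (15/16)·log₂(15/16)]
  = 0.2500 + 0.0873
  = 0.3373 bits
H(T) = -[(5/8)·log₂(5/8) + (3/8)·log₂(3/8)]
  = 0.4238 + 0.5306
  = 0.9544 bits
H(S,T) = -[(1/16)·log₂(1/16) + (5/8)·log₂(5/8) + (5/16)·log₂(5/16)]
  = 0.2500 + 0.4238 + 0.5244
  = 1.1982 bits

I(S;T) = H(S) + H(T) - H(S,T)
  = 0.3373 + 0.9544 - 1.1982
  = 0.0935 bits

No. I(S;T) = 0.0935 bits, which is ≤ 0.25 bits.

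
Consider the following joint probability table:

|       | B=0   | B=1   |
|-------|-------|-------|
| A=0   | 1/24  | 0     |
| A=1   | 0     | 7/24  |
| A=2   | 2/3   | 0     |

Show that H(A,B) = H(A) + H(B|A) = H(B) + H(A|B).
Marginal P(A) (row sums):
  P(A=0) = 1/24 + 0 = 1/24
  P(A=1) = 0 + 7/24 = 7/24
  P(A=2) = 2/3 + 0 = 2/3
Marginal P(B) (column sums):
  P(B=0) = 1/24 + 0 + 2/3 = 17/24
  P(B=1) = 0 + 7/24 + 0 = 7/24

Decomposition 1: H(A) + H(B|A)
H(A) = -[(1/24)·log₂(1/24) + (7/24)·log₂(7/24) + (2/3)·log₂(2/3)]
  = 0.1910 + 0.5185 + 0.3900
  = 1.0995 bits
H(B|A) = -Σ P(A,B)·log₂ P(B|A), where P(B|A) = P(A,B) / P(A)
  (cells with P(A,B) = 0 contribute 0)
  (A=0,B=0): P(B|A) = (1/24)/(1/24) = 1;  -(1/24)·log₂(1) = 0.0000
  (A=1,B=1): P(B|A) = (7/24)/(7/24) = 1;  -(7/24)·log₂(1) = 0.0000
  (A=2,B=0): P(B|A) = (2/3)/(2/3) = 1;  -(2/3)·log₂(1) = 0.0000
H(B|A) = 0.0000 + 0.0000 + 0.0000
  = 0.0000 bits
H(A) + H(B|A) = 1.0995 + 0.0000 = 1.0995 bits

Decomposition 2: H(B) + H(A|B)
H(B) = -[(17/24)·log₂(17/24) + (7/24)·log₂(7/24)]
  = 0.3524 + 0.5185
  = 0.8709 bits
H(A|B) = -Σ P(A,B)·log₂ P(A|B), where P(A|B) = P(A,B) / P(B)
  (cells with P(A,B) = 0 contribute 0)
  (A=0,B=0): P(A|B) = (1/24)/(17/24) = 1/17;  -(1/24)·log₂(1/17) = 0.1703
  (A=1,B=1): P(A|B) = (7/24)/(7/24) = 1;  -(7/24)·log₂(1) = 0.0000
  (A=2,B=0): P(A|B) = (2/3)/(17/24) = 16/17;  -(2/3)·log₂(16/17) = 0.0583
H(A|B) = 0.1703 + 0.0000 + 0.0583
  = 0.2286 bits
H(B) + H(A|B) = 0.8709 + 0.2286 = 1.0995 bits

Direct computation of the joint entropy:
H(A,B) = -[(1/24)·log₂(1/24) + (7/24)·log₂(7/24) + (2/3)·log₂(2/3)]
  = 0.1910 + 0.5185 + 0.3900
  = 1.0995 bits

All three agree: H(A,B) = 1.0995 bits ✓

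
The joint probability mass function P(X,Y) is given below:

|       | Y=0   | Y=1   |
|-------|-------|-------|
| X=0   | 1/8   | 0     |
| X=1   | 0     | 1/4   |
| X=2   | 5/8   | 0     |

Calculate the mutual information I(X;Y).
Marginal P(X) (row sums):
  P(X=0) = 1/8 + 0 = 1/8
  P(X=1) = 0 + 1/4 = 1/4
  P(X=2) = 5/8 + 0 = 5/8
Marginal P(Y) (column sums):
  P(Y=0) = 1/8 + 0 + 5/8 = 3/4
  P(Y=1) = 0 + 1/4 + 0 = 1/4

H(X) = -[(1/8)·log₂(1/8) + (1/4)·log₂(1/4) + (5/8)·log₂(5/8)]
  = 0.3750 + 0.5000 + 0.4238
  = 1.2988 bits
H(Y) = -[(3/4)·log₂(3/4) + (1/4)·log₂(1/4)]
  = 0.3113 + 0.5000
  = 0.8113 bits
H(X,Y) = -[(1/8)·log₂(1/8) + (1/4)·log₂(1/4) + (5/8)·log₂(5/8)]
  = 0.3750 + 0.5000 + 0.4238
  = 1.2988 bits

I(X;Y) = H(X) + H(Y) - H(X,Y)
  = 1.2988 + 0.8113 - 1.2988
  = 0.8113 bits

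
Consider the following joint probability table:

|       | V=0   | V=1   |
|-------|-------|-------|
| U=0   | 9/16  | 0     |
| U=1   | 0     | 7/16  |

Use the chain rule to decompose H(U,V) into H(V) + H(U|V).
By the chain rule: H(U,V) = H(V) + H(U|V)

Marginal P(V) (column sums):
  P(V=0) = 9/16 + 0 = 9/16
  P(V=1) = 0 + 7/16 = 7/16
H(V) = -[(9/16)·log₂(9/16) + (7/16)·log₂(7/16)]
  = 0.4669 + 0.5218
  = 0.9887 bits
H(U|V) = -Σ P(U,V)·log₂ P(U|V), where P(U|V) = P(U,V) / P(V)
  (cells with P(U,V) = 0 contribute 0)
  (U=0,V=0): P(U|V) = (9/16)/(9/16) = 1;  -(9/16)·log₂(1) = 0.0000
  (U=1,V=1): P(U|V) = (7/16)/(7/16) = 1;  -(7/16)·log₂(1) = 0.0000
H(U|V) = 0.0000 + 0.0000
  = 0.0000 bits

H(U,V) = H(V) + H(U|V) = 0.9887 + 0.0000 = 0.9887 bits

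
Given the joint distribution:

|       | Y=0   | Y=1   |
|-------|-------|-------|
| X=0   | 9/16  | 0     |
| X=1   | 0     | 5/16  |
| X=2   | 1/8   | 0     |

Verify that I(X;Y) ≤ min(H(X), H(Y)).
Marginal P(X) (row sums):
  P(X=0) = 9/16 + 0 = 9/16
  P(X=1) = 0 + 5/16 = 5/16
  P(X=2) = 1/8 + 0 = 1/8
Marginal P(Y) (column sums):
  P(Y=0) = 9/16 + 0 + 1/8 = 11/16
  P(Y=1) = 0 + 5/16 + 0 = 5/16

H(X) = -[(9/16)·log₂(9/16) + (5/16)·log₂(5/16) + (1/8)·log₂(1/8)]
  = 0.4669 + 0.5244 + 0.3750
  = 1.3663 bits
H(Y) = -[(11/16)·log₂(11/16) + (5/16)·log₂(5/16)]
  = 0.3716 + 0.5244
  = 0.8960 bits
H(X,Y) = -[(9/16)·log₂(9/16) + (5/16)·log₂(5/16) + (1/8)·log₂(1/8)]
  = 0.4669 + 0.5244 + 0.3750
  = 1.3663 bits

I(X;Y) = H(X) + H(Y) - H(X,Y)
  = 1.3663 + 0.8960 - 1.3663
  = 0.8960 bits

min(H(X), H(Y)) = min(1.3663, 0.8960) = 0.8960 bits
Since 0.8960 ≤ 0.8960, the bound is satisfied ✓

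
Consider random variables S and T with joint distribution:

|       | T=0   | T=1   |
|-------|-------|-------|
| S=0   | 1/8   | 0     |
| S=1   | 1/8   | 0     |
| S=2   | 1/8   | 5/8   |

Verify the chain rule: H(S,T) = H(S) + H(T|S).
Left side:
H(S,T) = -[(1/8)·log₂(1/8) + (1/8)·log₂(1/8) + (1/8)·log₂(1/8) + (5/8)·log₂(5/8)]
  = 0.3750 + 0.3750 + 0.3750 + 0.4238
  = 1.5488 bits

Right side:
Marginal P(S) (row sums):
  P(S=0) = 1/8 + 0 = 1/8
  P(S=1) = 1/8 + 0 = 1/8
  P(S=2) = 1/8 + 5/8 = 3/4
H(S) = -[(1/8)·log₂(1/8) + (1/8)·log₂(1/8) + (3/4)·log₂(3/4)]
  = 0.3750 + 0.3750 + 0.3113
  = 1.0613 bits
H(T|S) = -Σ P(S,T)·log₂ P(T|S), where P(T|S) = P(S,T) / P(S)
  (cells with P(S,T) = 0 contribute 0)
  (S=0,T=0): P(T|S) = (1/8)/(1/8) = 1;  -(1/8)·log₂(1) = 0.0000
  (S=1,T=0): P(T|S) = (1/8)/(1/8) = 1;  -(1/8)·log₂(1) = 0.0000
  (S=2,T=0): P(T|S) = (1/8)/(3/4) = 1/6;  -(1/8)·log₂(1/6) = 0.3231
  (S=2,T=1): P(T|S) = (5/8)/(3/4) = 5/6;  -(5/8)·log₂(5/6) = 0.1644
H(T|S) = 0.0000 + 0.0000 + 0.3231 + 0.1644
  = 0.4875 bits
H(S) + H(T|S) = 1.0613 + 0.4875 = 1.5488 bits

Both sides equal 1.5488 bits, so the chain rule holds ✓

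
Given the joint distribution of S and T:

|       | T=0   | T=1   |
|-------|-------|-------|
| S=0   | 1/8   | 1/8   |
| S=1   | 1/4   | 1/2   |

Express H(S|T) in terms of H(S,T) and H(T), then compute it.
H(S|T) = H(S,T) - H(T)

Marginal P(T) (column sums):
  P(T=0) = 1/8 + 1/4 = 3/8
  P(T=1) = 1/8 + 1/2 = 5/8

H(S,T) = -[(1/8)·log₂(1/8) + (1/8)·log₂(1/8) + (1/4)·log₂(1/4) + (1/2)·log₂(1/2)]
  = 0.3750 + 0.3750 + 0.5000 + 0.5000
  = 1.7500 bits
H(T) = -[(3/8)·log₂(3/8) + (5/8)·log₂(5/8)]
  = 0.5306 + 0.4238
  = 0.9544 bits

H(S|T) = 1.7500 - 0.9544 = 0.7956 bits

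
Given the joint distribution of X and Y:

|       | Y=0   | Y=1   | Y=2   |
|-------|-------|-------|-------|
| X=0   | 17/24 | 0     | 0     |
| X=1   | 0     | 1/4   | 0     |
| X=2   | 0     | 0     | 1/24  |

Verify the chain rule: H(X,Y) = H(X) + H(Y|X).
Left side:
H(X,Y) = -[(17/24)·log₂(17/24) + (1/4)·log₂(1/4) + (1/24)·log₂(1/24)]
  = 0.3524 + 0.5000 + 0.1910
  = 1.0434 bits

Right side:
Marginal P(X) (row sums):
  P(X=0) = 17/24 + 0 + 0 = 17/24
  P(X=1) = 0 + 1/4 + 0 = 1/4
  P(X=2) = 0 + 0 + 1/24 = 1/24
H(X) = -[(17/24)·log₂(17/24) + (1/4)·log₂(1/4) + (1/24)·log₂(1/24)]
  = 0.3524 + 0.5000 + 0.1910
  = 1.0434 bits
H(Y|X) = -Σ P(X,Y)·log₂ P(Y|X), where P(Y|X) = P(X,Y) / P(X)
  (cells with P(X,Y) = 0 contribute 0)
  (X=0,Y=0): P(Y|X) = (17/24)/(17/24) = 1;  -(17/24)·log₂(1) = 0.0000
  (X=1,Y=1): P(Y|X) = (1/4)/(1/4) = 1;  -(1/4)·log₂(1) = 0.0000
  (X=2,Y=2): P(Y|X) = (1/24)/(1/24) = 1;  -(1/24)·log₂(1) = 0.0000
H(Y|X) = 0.0000 + 0.0000 + 0.0000
  = 0.0000 bits
H(X) + H(Y|X) = 1.0434 + 0.0000 = 1.0434 bits

Both sides equal 1.0434 bits, so the chain rule holds ✓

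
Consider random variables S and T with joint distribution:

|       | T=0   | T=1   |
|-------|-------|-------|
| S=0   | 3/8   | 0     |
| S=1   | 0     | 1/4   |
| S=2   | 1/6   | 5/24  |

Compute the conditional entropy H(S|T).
Marginal P(T) (column sums):
  P(T=0) = 3/8 + 0 + 1/6 = 13/24
  P(T=1) = 0 + 1/4 + 5/24 = 11/24

H(S|T) = -Σ P(S,T)·log₂ P(S|T), where P(S|T) = P(S,T) / P(T)
  (cells with P(S,T) = 0 contribute 0)
  (S=0,T=0): P(S|T) = (3/8)/(13/24) = 9/13;  -(3/8)·log₂(9/13) = 0.1989
  (S=1,T=1): P(S|T) = (1/4)/(11/24) = 6/11;  -(1/4)·log₂(6/11) = 0.2186
  (S=2,T=0): P(S|T) = (1/6)/(13/24) = 4/13;  -(1/6)·log₂(4/13) = 0.2834
  (S=2,T=1): P(S|T) = (5/24)/(11/24) = 5/11;  -(5/24)·log₂(5/11) = 0.2370
H(S|T) = 0.1989 + 0.2186 + 0.2834 + 0.2370
  = 0.9379 bits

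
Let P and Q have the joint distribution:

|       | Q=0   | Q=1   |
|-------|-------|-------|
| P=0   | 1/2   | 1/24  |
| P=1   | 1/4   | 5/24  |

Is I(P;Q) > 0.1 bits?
Marginal P(P) (row sums):
  P(P=0) = 1/2 + 1/24 = 13/24
  P(P=1) = 1/4 + 5/24 = 11/24
Marginal P(Q) (column sums):
  P(Q=0) = 1/2 + 1/4 = 3/4
  P(Q=1) = 1/24 + 5/24 = 1/4

H(P) = -[(13/24)·log₂(13/24) + (11/24)·log₂(11/24)]
  = 0.4791 + 0.5159
  = 0.9950 bits
H(Q) = -[(3/4)·log₂(3/4) + (1/4)·log₂(1/4)]
  = 0.3113 + 0.5000
  = 0.8113 bits
H(P,Q) = -[(1/2)·log₂(1/2) + (1/24)·log₂(1/24) + (1/4)·log₂(1/4) + (5/24)·log₂(5/24)]
  = 0.5000 + 0.1910 + 0.5000 + 0.4715
  = 1.6625 bits

I(P;Q) = H(P) + H(Q) - H(P,Q)
  = 0.9950 + 0.8113 - 1.6625
  = 0.1438 bits

Yes. I(P;Q) = 0.1438 bits, which is > 0.1 bits.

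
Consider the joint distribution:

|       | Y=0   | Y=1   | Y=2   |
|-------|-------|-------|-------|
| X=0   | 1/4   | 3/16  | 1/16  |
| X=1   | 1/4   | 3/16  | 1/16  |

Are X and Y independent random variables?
Marginal P(X) (row sums):
  P(X=0) = 1/4 + 3/16 + 1/16 = 1/2
  P(X=1) = 1/4 + 3/16 + 1/16 = 1/2
Marginal P(Y) (column sums):
  P(Y=0) = 1/4 + 1/4 = 1/2
  P(Y=1) = 3/16 + 3/16 = 3/8
  P(Y=2) = 1/16 + 1/16 = 1/8

X and Y are independent iff P(X=i,Y=j) = P(X=i)·P(Y=j) for every cell.
  P(X=0)·P(Y=0) = 1/2 × 1/2 = 1/4 = P(X=0,Y=0) ✓
  P(X=0)·P(Y=1) = 1/2 × 3/8 = 3/16 = P(X=0,Y=1) ✓
  P(X=0)·P(Y=2) = 1/2 × 1/8 = 1/16 = P(X=0,Y=2) ✓
  P(X=1)·P(Y=0) = 1/2 × 1/2 = 1/4 = P(X=1,Y=0) ✓
  P(X=1)·P(Y=1) = 1/2 × 3/8 = 3/16 = P(X=1,Y=1) ✓
  P(X=1)·P(Y=2) = 1/2 × 1/8 = 1/16 = P(X=1,Y=2) ✓

Yes, X and Y are independent: every cell factors, so I(X;Y) = 0 bits.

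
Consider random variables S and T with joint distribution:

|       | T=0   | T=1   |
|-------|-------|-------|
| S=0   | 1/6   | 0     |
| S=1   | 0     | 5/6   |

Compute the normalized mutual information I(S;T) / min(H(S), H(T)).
Marginal P(S) (row sums):
  P(S=0) = 1/6 + 0 = 1/6
  P(S=1) = 0 + 5/6 = 5/6
Marginal P(T) (column sums):
  P(T=0) = 1/6 + 0 = 1/6
  P(T=1) = 0 + 5/6 = 5/6

H(S) = -[(1/6)·log₂(1/6) + (5/6)·log₂(5/6)]
  = 0.4308 + 0.2192
  = 0.6500 bits
H(T) = -[(1/6)·log₂(1/6) + (5/6)·log₂(5/6)]
  = 0.4308 + 0.2192
  = 0.6500 bits
H(S,T) = -[(1/6)·log₂(1/6) + (5/6)·log₂(5/6)]
  = 0.4308 + 0.2192
  = 0.6500 bits

I(S;T) = H(S) + H(T) - H(S,T)
  = 0.6500 + 0.6500 - 0.6500
  = 0.6500 bits

min(H(S), H(T)) = min(0.6500, 0.6500) = 0.6500 bits
Normalized MI = 0.6500 / 0.6500 = 1.0000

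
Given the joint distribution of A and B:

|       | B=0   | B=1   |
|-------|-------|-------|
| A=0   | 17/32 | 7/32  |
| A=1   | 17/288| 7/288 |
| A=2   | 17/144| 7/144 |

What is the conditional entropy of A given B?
Marginal P(B) (column sums):
  P(B=0) = 17/32 + 17/288 + 17/144 = 17/24
  P(B=1) = 7/32 + 7/288 + 7/144 = 7/24

H(A|B) = -Σ P(A,B)·log₂ P(A|B), where P(A|B) = P(A,B) / P(B)
  (A=0,B=0): P(A|B) = (17/32)/(17/24) = 3/4;  -(17/32)·log₂(3/4) = 0.2205
  (A=0,B=1): P(A|B) = (7/32)/(7/24) = 3/4;  -(7/32)·log₂(3/4) = 0.0908
  (A=1,B=0): P(A|B) = (17/288)/(17/24) = 1/12;  -(17/288)·log₂(1/12) = 0.2116
  (A=1,B=1): P(A|B) = (7/288)/(7/24) = 1/12;  -(7/288)·log₂(1/12) = 0.0871
  (A=2,B=0): P(A|B) = (17/144)/(17/24) = 1/6;  -(17/144)·log₂(1/6) = 0.3052
  (A=2,B=1): P(A|B) = (7/144)/(7/24) = 1/6;  -(7/144)·log₂(1/6) = 0.1257
H(A|B) = 0.2205 + 0.0908 + 0.2116 + 0.0871 + 0.3052 + 0.1257
  = 1.0409 bits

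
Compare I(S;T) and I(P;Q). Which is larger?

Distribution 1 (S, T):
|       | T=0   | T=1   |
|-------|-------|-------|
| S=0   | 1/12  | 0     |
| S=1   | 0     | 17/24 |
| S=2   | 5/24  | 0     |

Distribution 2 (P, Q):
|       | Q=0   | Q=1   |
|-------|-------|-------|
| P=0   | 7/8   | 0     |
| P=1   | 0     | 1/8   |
Distribution 1 (S, T):
Marginal P(S) (row sums):
  P(S=0) = 1/12 + 0 = 1/12
  P(S=1) = 0 + 17/24 = 17/24
  P(S=2) = 5/24 + 0 = 5/24
Marginal P(T) (column sums):
  P(T=0) = 1/12 + 0 + 5/24 = 7/24
  P(T=1) = 0 + 17/24 + 0 = 17/24

H(S) = -[(1/12)·log₂(1/12) + (17/24)·log₂(17/24) + (5/24)·log₂(5/24)]
  = 0.2987 + 0.3524 + 0.4715
  = 1.1226 bits
H(T) = -[(7/24)·log₂(7/24) + (17/24)·log₂(17/24)]
  = 0.5185 + 0.3524
  = 0.8709 bits
H(S,T) = -[(1/12)·log₂(1/12) + (17/24)·log₂(17/24) + (5/24)·log₂(5/24)]
  = 0.2987 + 0.3524 + 0.4715
  = 1.1226 bits

I(S;T) = H(S) + H(T) - H(S,T)
  = 1.1226 + 0.8709 - 1.1226
  = 0.8709 bits

Distribution 2 (P, Q):
Marginal P(P) (row sums):
  P(P=0) = 7/8 + 0 = 7/8
  P(P=1) = 0 + 1/8 = 1/8
Marginal P(Q) (column sums):
  P(Q=0) = 7/8 + 0 = 7/8
  P(Q=1) = 0 + 1/8 = 1/8

H(P) = -[(7/8)·log₂(7/8) + (1/8)·log₂(1/8)]
  = 0.1686 + 0.3750
  = 0.5436 bits
H(Q) = -[(7/8)·log₂(7/8) + (1/8)·log₂(1/8)]
  = 0.1686 + 0.3750
  = 0.5436 bits
H(P,Q) = -[(7/8)·log₂(7/8) + (1/8)·log₂(1/8)]
  = 0.1686 + 0.3750
  = 0.5436 bits

I(P;Q) = H(P) + H(Q) - H(P,Q)
  = 0.5436 + 0.5436 - 0.5436
  = 0.5436 bits

I(S;T) = 0.8709 bits > I(P;Q) = 0.5436 bits, so (S, T) has the higher mutual information (stronger dependence).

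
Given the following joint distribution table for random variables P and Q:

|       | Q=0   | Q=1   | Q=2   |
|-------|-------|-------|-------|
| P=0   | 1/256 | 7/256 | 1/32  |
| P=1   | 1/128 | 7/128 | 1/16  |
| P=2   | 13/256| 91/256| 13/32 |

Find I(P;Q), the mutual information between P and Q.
Marginal P(P) (row sums):
  P(P=0) = 1/256 + 7/256 + 1/32 = 1/16
  P(P=1) = 1/128 + 7/128 + 1/16 = 1/8
  P(P=2) = 13/256 + 91/256 + 13/32 = 13/16
Marginal P(Q) (column sums):
  P(Q=0) = 1/256 + 1/128 + 13/256 = 1/16
  P(Q=1) = 7/256 + 7/128 + 91/256 = 7/16
  P(Q=2) = 1/32 + 1/16 + 13/32 = 1/2

H(P) = -[(1/16)·log₂(1/16) + (1/8)·log₂(1/8) + (13/16)·log₂(13/16)]
  = 0.2500 + 0.3750 + 0.2434
  = 0.8684 bits
H(Q) = -[(1/16)·log₂(1/16) + (7/16)·log₂(7/16) + (1/2)·log₂(1/2)]
  = 0.2500 + 0.5218 + 0.5000
  = 1.2718 bits
H(P,Q) = -[(1/256)·log₂(1/256) + (7/256)·log₂(7/256) + (1/32)·log₂(1/32) + (1/128)·log₂(1/128) + (7/128)·log₂(7/128) + (1/16)·log₂(1/16) + (13/256)·log₂(13/256) + (91/256)·log₂(91/256) + (13/32)·log₂(13/32)]
  = 0.0313 + 0.1420 + 0.1563 + 0.0547 + 0.2293 + 0.2500 + 0.2183 + 0.5304 + 0.5279
  = 2.1402 bits

I(P;Q) = H(P) + H(Q) - H(P,Q)
  = 0.8684 + 1.2718 - 2.1402
  = 0.0000 bits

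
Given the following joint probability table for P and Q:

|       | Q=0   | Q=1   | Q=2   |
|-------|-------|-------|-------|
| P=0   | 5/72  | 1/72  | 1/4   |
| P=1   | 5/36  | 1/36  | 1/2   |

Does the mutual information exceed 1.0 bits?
Marginal P(P) (row sums):
  P(P=0) = 5/72 + 1/72 + 1/4 = 1/3
  P(P=1) = 5/36 + 1/36 + 1/2 = 2/3
Marginal P(Q) (column sums):
  P(Q=0) = 5/72 + 5/36 = 5/24
  P(Q=1) = 1/72 + 1/36 = 1/24
  P(Q=2) = 1/4 + 1/2 = 3/4

H(P) = -[(1/3)·log₂(1/3) + (2/3)·log₂(2/3)]
  = 0.5283 + 0.3900
  = 0.9183 bits
H(Q) = -[(5/24)·log₂(5/24) + (1/24)·log₂(1/24) + (3/4)·log₂(3/4)]
  = 0.4715 + 0.1910 + 0.3113
  = 0.9738 bits
H(P,Q) = -[(5/72)·log₂(5/72) + (1/72)·log₂(1/72) + (1/4)·log₂(1/4) + (5/36)·log₂(5/36) + (1/36)·log₂(1/36) + (1/2)·log₂(1/2)]
  = 0.2672 + 0.0857 + 0.5000 + 0.3956 + 0.1436 + 0.5000
  = 1.8921 bits

I(P;Q) = H(P) + H(Q) - H(P,Q)
  = 0.9183 + 0.9738 - 1.8921
  = 0.0000 bits

No. I(P;Q) = 0.0000 bits, which is ≤ 1.0 bits.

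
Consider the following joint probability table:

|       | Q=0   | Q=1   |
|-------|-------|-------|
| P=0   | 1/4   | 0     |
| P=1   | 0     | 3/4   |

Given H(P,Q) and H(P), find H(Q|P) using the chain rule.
From the chain rule: H(P,Q) = H(P) + H(Q|P)
Therefore: H(Q|P) = H(P,Q) - H(P)

H(P,Q) = -[(1/4)·log₂(1/4) + (3/4)·log₂(3/4)]
  = 0.5000 + 0.3113
  = 0.8113 bits
Marginal P(P) (row sums):
  P(P=0) = 1/4 + 0 = 1/4
  P(P=1) = 0 + 3/4 = 3/4
H(P) = -[(1/4)·log₂(1/4) + (3/4)·log₂(3/4)]
  = 0.5000 + 0.3113
  = 0.8113 bits

H(Q|P) = 0.8113 - 0.8113 = 0.0000 bits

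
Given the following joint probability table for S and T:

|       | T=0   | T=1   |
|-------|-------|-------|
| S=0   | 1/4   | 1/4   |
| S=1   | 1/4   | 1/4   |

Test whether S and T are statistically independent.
Marginal P(S) (row sums):
  P(S=0) = 1/4 + 1/4 = 1/2
  P(S=1) = 1/4 + 1/4 = 1/2
Marginal P(T) (column sums):
  P(T=0) = 1/4 + 1/4 = 1/2
  P(T=1) = 1/4 + 1/4 = 1/2

S and T are independent iff P(S=i,T=j) = P(S=i)·P(T=j) for every cell.
  P(S=0)·P(T=0) = 1/2 × 1/2 = 1/4 = P(S=0,T=0) ✓
  P(S=0)·P(T=1) = 1/2 × 1/2 = 1/4 = P(S=0,T=1) ✓
  P(S=1)·P(T=0) = 1/2 × 1/2 = 1/4 = P(S=1,T=0) ✓
  P(S=1)·P(T=1) = 1/2 × 1/2 = 1/4 = P(S=1,T=1) ✓

Yes, S and T are independent: every cell factors, so I(S;T) = 0 bits.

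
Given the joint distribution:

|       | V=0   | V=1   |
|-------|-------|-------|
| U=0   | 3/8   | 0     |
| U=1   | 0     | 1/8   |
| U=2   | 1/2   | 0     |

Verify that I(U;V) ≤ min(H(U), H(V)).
Marginal P(U) (row sums):
  P(U=0) = 3/8 + 0 = 3/8
  P(U=1) = 0 + 1/8 = 1/8
  P(U=2) = 1/2 + 0 = 1/2
Marginal P(V) (column sums):
  P(V=0) = 3/8 + 0 + 1/2 = 7/8
  P(V=1) = 0 + 1/8 + 0 = 1/8

H(U) = -[(3/8)·log₂(3/8) + (1/8)·log₂(1/8) + (1/2)·log₂(1/2)]
  = 0.5306 + 0.3750 + 0.5000
  = 1.4056 bits
H(V) = -[(7/8)·log₂(7/8) + (1/8)·log₂(1/8)]
  = 0.1686 + 0.3750
  = 0.5436 bits
H(U,V) = -[(3/8)·log₂(3/8) + (1/8)·log₂(1/8) + (1/2)·log₂(1/2)]
  = 0.5306 + 0.3750 + 0.5000
  = 1.4056 bits

I(U;V) = H(U) + H(V) - H(U,V)
  = 1.4056 + 0.5436 - 1.4056
  = 0.5436 bits

min(H(U), H(V)) = min(1.4056, 0.5436) = 0.5436 bits
Since 0.5436 ≤ 0.5436, the bound is satisfied ✓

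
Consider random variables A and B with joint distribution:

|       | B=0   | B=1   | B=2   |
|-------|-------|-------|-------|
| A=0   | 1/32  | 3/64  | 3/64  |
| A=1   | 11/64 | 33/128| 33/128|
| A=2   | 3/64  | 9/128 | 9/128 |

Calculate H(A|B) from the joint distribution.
Marginal P(B) (column sums):
  P(B=0) = 1/32 + 11/64 + 3/64 = 1/4
  P(B=1) = 3/64 + 33/128 + 9/128 = 3/8
  P(B=2) = 3/64 + 33/128 + 9/128 = 3/8

H(A|B) = -Σ P(A,B)·log₂ P(A|B), where P(A|B) = P(A,B) / P(B)
  (A=0,B=0): P(A|B) = (1/32)/(1/4) = 1/8;  -(1/32)·log₂(1/8) = 0.0938
  (A=0,B=1): P(A|B) = (3/64)/(3/8) = 1/8;  -(3/64)·log₂(1/8) = 0.1406
  (A=0,B=2): P(A|B) = (3/64)/(3/8) = 1/8;  -(3/64)·log₂(1/8) = 0.1406
  (A=1,B=0): P(A|B) = (11/64)/(1/4) = 11/16;  -(11/64)·log₂(11/16) = 0.0929
  (A=1,B=1): P(A|B) = (33/128)/(3/8) = 11/16;  -(33/128)·log₂(11/16) = 0.1394
  (A=1,B=2): P(A|B) = (33/128)/(3/8) = 11/16;  -(33/128)·log₂(11/16) = 0.1394
  (A=2,B=0): P(A|B) = (3/64)/(1/4) = 3/16;  -(3/64)·log₂(3/16) = 0.1132
  (A=2,B=1): P(A|B) = (9/128)/(3/8) = 3/16;  -(9/128)·log₂(3/16) = 0.1698
  (A=2,B=2): P(A|B) = (9/128)/(3/8) = 3/16;  -(9/128)·log₂(3/16) = 0.1698
H(A|B) = 0.0938 + 0.1406 + 0.1406 + 0.0929 + 0.1394 + 0.1394 + 0.1132 + 0.1698 + 0.1698
  = 1.1995 bits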